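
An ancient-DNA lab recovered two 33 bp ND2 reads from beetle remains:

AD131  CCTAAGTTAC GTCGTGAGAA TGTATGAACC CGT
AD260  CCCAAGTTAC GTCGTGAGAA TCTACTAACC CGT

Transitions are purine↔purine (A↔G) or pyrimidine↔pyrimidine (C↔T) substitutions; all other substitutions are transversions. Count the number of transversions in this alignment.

2

Differing sites — 3:T/C (Ti); 22:G/C (Tv); 25:T/C (Ti); 26:G/T (Tv).
Of the 4 differences, 2 transitions and 2 transversions, so the answer is 2.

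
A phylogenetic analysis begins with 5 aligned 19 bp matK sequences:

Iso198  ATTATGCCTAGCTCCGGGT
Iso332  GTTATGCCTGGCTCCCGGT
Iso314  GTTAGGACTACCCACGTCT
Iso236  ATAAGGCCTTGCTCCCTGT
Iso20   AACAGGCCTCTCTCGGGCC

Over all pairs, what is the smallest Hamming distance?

3

Pairwise Hamming distances:
  Iso198 vs Iso332: 3
  Iso198 vs Iso314: 8
  Iso198 vs Iso236: 5
  Iso198 vs Iso20: 8
  Iso332 vs Iso314: 9
  Iso332 vs Iso236: 5
  Iso332 vs Iso20: 10
  Iso314 vs Iso236: 9
  Iso314 vs Iso20: 11
  Iso236 vs Iso20: 9
The smallest is 3, between Iso198 and Iso332.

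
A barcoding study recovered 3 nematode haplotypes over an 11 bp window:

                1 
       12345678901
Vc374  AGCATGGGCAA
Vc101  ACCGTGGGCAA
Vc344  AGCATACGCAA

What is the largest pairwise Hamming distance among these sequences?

Pairwise Hamming distances:
  Vc374 vs Vc101: 2
  Vc374 vs Vc344: 2
  Vc101 vs Vc344: 4
The largest is 4, between Vc101 and Vc344.

4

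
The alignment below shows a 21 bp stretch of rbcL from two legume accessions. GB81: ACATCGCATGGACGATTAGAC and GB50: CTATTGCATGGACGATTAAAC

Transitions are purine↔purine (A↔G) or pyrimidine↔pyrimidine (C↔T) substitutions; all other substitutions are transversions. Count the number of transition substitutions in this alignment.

Differing sites — 1:A/C (Tv); 2:C/T (Ti); 5:C/T (Ti); 19:G/A (Ti).
Of the 4 differences, 3 transitions and 1 transversion, so the answer is 3.

3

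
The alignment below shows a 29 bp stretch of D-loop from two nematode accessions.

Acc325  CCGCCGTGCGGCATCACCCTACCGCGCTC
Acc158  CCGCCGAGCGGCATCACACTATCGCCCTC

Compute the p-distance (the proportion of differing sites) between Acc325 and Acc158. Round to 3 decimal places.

0.138

Mismatches occur at site 7 (T/A), site 18 (C/A), site 22 (C/T), site 26 (G/C).
There are 4 differences over 29 sites, so p = 4/29 = 0.138.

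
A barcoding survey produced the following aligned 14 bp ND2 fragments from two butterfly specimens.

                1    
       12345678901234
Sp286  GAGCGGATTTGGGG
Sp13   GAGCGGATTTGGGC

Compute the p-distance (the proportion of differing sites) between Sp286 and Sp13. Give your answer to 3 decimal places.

0.071

Differing sites — 14:G/C.
There are 1 differences over 14 sites, so p = 1/14 = 0.071.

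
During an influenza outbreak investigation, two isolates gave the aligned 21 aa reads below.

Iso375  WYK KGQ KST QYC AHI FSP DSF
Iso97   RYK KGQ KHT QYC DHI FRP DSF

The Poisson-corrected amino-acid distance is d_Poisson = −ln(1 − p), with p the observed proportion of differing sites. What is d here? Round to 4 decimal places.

Differing sites — 1:W/R; 8:S/H; 13:A/D; 17:S/R.
p = 4/21 = 0.190476.
d = −ln(1 − 0.190476) = −ln(0.809524) = 0.2113.

0.2113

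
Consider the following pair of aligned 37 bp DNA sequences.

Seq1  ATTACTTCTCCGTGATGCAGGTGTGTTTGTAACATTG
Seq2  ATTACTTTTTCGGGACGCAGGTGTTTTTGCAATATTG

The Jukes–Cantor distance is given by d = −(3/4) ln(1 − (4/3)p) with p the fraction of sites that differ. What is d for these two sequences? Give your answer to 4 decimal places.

0.2180

The sequences differ at positions 8 (C/T), 10 (C/T), 13 (T/G), 16 (T/C), 25 (G/T), 30 (T/C), 33 (C/T).
p = 7/37 = 0.189189.
d = −0.75 · ln(1 − (4/3)·0.189189) = −0.75 · ln(0.747748) = −0.75 · (-0.290689) = 0.2180.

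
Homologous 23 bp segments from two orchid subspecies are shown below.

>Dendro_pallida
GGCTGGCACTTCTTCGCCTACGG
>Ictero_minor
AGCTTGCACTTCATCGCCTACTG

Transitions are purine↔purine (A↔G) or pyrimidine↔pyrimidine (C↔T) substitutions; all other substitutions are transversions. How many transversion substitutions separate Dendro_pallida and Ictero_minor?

3

Mismatches occur at site 1 (G/A, transition), site 5 (G/T, transversion), site 13 (T/A, transversion), site 22 (G/T, transversion).
Of the 4 differences, 1 transition and 3 transversions, so the answer is 3.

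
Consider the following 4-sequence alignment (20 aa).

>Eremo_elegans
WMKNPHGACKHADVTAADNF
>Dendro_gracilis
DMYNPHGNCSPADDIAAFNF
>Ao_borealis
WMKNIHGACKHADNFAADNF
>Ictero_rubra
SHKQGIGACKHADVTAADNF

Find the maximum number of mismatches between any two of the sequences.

Pairwise Hamming distances:
  Eremo_elegans vs Dendro_gracilis: 8
  Eremo_elegans vs Ao_borealis: 3
  Eremo_elegans vs Ictero_rubra: 5
  Dendro_gracilis vs Ao_borealis: 9
  Dendro_gracilis vs Ictero_rubra: 12
  Ao_borealis vs Ictero_rubra: 7
The largest is 12, between Dendro_gracilis and Ictero_rubra.

12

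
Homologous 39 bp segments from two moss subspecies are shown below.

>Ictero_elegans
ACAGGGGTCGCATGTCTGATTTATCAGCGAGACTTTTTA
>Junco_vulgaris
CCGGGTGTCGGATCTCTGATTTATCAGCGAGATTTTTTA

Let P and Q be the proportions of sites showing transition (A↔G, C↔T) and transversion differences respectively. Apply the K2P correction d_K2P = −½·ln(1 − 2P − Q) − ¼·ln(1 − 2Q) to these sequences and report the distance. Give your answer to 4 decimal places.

Mismatches occur at site 1 (A↔C, transversion), site 3 (A↔G, transition), site 6 (G↔T, transversion), site 11 (C↔G, transversion), site 14 (G↔C, transversion), site 33 (C↔T, transition).
Of the 6 differences, 2 transitions and 4 transversions over 39 sites: P = 2/39 = 0.051282, Q = 4/39 = 0.102564.
d = −0.5·ln(0.794872) − 0.25·ln(0.794872) = −0.5·(-0.229574) − 0.25·(-0.229574) = 0.1722.

0.1722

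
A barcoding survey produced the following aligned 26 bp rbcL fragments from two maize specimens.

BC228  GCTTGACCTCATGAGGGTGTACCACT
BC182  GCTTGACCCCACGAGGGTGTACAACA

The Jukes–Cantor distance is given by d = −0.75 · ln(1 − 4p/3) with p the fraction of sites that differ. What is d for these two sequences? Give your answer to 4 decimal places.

Differing sites — 9:T/C; 12:T/C; 23:C/A; 26:T/A.
p = 4/26 = 0.153846.
d = −0.75 · ln(1 − (4/3)·0.153846) = −0.75 · ln(0.794872) = −0.75 · (-0.229574) = 0.1722.

0.1722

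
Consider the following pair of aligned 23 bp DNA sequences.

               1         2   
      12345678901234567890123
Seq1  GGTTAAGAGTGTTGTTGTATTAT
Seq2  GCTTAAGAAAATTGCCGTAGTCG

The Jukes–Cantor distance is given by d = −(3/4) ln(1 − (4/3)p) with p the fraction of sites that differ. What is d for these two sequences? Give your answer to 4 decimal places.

0.5532

Differing sites — 2:G/C; 9:G/A; 10:T/A; 11:G/A; 15:T/C; 16:T/C; 20:T/G; 22:A/C; 23:T/G.
p = 9/23 = 0.391304.
d = −0.75 · ln(1 − (4/3)·0.391304) = −0.75 · ln(0.478261) = −0.75 · (-0.737599) = 0.5532.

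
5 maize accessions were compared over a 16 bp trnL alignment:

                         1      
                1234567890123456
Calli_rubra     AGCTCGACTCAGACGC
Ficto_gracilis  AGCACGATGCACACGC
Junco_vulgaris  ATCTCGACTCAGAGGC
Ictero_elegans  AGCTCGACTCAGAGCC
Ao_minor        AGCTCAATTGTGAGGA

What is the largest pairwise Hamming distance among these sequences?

Pairwise Hamming distances:
  Calli_rubra vs Ficto_gracilis: 4
  Calli_rubra vs Junco_vulgaris: 2
  Calli_rubra vs Ictero_elegans: 2
  Calli_rubra vs Ao_minor: 6
  Ficto_gracilis vs Junco_vulgaris: 6
  Ficto_gracilis vs Ictero_elegans: 6
  Ficto_gracilis vs Ao_minor: 8
  Junco_vulgaris vs Ictero_elegans: 2
  Junco_vulgaris vs Ao_minor: 6
  Ictero_elegans vs Ao_minor: 6
The largest is 8, between Ficto_gracilis and Ao_minor.

8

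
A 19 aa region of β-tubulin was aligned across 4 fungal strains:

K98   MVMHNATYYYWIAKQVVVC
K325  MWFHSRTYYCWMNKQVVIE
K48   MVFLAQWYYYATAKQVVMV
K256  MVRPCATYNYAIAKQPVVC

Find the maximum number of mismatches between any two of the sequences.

Pairwise Hamming distances:
  K98 vs K325: 9
  K98 vs K48: 9
  K98 vs K256: 6
  K325 vs K48: 11
  K325 vs K256: 13
  K48 vs K256: 10
The largest is 13, between K325 and K256.

13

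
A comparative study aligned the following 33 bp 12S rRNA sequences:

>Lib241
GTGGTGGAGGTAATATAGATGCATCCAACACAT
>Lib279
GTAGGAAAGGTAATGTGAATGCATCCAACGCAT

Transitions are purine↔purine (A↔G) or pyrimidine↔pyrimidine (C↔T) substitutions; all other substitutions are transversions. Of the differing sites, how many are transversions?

1

The sequences differ at positions 3 (G/A, transition), 5 (T/G, transversion), 6 (G/A, transition), 7 (G/A, transition), 15 (A/G, transition), 17 (A/G, transition), 18 (G/A, transition), 30 (A/G, transition).
Of the 8 differences, 7 transitions and 1 transversion, so the answer is 1.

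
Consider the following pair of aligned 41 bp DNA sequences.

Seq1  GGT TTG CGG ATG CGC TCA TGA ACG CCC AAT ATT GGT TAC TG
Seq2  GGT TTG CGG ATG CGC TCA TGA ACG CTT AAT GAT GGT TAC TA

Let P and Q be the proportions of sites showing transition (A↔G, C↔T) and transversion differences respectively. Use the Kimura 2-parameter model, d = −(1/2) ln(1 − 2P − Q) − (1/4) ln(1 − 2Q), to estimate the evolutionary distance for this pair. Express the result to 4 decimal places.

0.1364

Mismatches occur at site 26 (C↔T, transition), site 27 (C↔T, transition), site 31 (A↔G, transition), site 32 (T↔A, transversion), site 41 (G↔A, transition).
Of the 5 differences, 4 transitions and 1 transversion over 41 sites: P = 4/41 = 0.097561, Q = 1/41 = 0.024390.
d = −0.5·ln(0.780488) − 0.25·ln(0.951220) = −0.5·(-0.247836) − 0.25·(-0.050010) = 0.1364.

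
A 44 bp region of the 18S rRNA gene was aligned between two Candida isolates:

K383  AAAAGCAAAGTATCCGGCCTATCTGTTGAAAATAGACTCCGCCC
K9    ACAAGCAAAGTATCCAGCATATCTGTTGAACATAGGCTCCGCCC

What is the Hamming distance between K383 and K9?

5

Mismatches occur at site 2 (A/C), site 16 (G/A), site 19 (C/A), site 31 (A/C), site 36 (A/G).
That gives 5 mismatches out of 44 aligned sites, so the Hamming distance is 5.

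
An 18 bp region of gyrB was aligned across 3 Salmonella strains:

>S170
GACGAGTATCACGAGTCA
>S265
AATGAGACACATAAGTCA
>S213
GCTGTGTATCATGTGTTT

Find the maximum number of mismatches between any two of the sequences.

Pairwise Hamming distances:
  S170 vs S265: 7
  S170 vs S213: 7
  S265 vs S213: 10
The largest is 10, between S265 and S213.

10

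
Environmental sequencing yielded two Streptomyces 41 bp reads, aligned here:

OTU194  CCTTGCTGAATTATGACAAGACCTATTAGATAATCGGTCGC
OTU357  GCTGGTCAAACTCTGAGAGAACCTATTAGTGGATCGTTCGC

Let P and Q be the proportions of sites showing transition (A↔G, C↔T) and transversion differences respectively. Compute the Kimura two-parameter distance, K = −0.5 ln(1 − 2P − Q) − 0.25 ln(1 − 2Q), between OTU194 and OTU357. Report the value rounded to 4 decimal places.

0.4634

Differing sites — 1:C/G (Tv); 4:T/G (Tv); 6:C/T (Ti); 7:T/C (Ti); 8:G/A (Ti); 11:T/C (Ti); 13:A/C (Tv); 17:C/G (Tv); 19:A/G (Ti); 20:G/A (Ti); 30:A/T (Tv); 31:T/G (Tv); 32:A/G (Ti); 37:G/T (Tv).
Of the 14 differences, 7 transitions and 7 transversions over 41 sites: P = 7/41 = 0.170732, Q = 7/41 = 0.170732.
d = −0.5·ln(0.487804) − 0.25·ln(0.658536) = −0.5·(-0.717842) − 0.25·(-0.417736) = 0.4634.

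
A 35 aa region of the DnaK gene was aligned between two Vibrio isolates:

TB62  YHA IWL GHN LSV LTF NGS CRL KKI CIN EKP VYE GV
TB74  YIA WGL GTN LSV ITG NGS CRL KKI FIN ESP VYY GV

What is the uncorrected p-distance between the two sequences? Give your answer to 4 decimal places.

The sequences differ at positions 2 (H/I), 4 (I/W), 5 (W/G), 8 (H/T), 13 (L/I), 15 (F/G), 25 (C/F), 29 (K/S), 33 (E/Y).
There are 9 differences over 35 sites, so p = 9/35 = 0.2571.

0.2571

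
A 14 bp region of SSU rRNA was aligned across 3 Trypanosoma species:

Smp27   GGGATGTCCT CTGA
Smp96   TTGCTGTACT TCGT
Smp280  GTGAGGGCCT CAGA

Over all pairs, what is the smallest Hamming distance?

4

Pairwise Hamming distances:
  Smp27 vs Smp96: 7
  Smp27 vs Smp280: 4
  Smp96 vs Smp280: 8
The smallest is 4, between Smp27 and Smp280.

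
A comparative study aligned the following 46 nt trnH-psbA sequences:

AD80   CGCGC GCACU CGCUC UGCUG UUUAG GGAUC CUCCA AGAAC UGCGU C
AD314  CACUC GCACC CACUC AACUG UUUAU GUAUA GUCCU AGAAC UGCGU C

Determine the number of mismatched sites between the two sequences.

Mismatches occur at site 2 (G→A), site 4 (G→U), site 10 (U→C), site 12 (G→A), site 16 (U→A), site 17 (G→A), site 25 (G→U), site 27 (G→U), site 30 (C→A), site 31 (C→G), site 35 (A→U).
That gives 11 mismatches out of 46 aligned sites, so the Hamming distance is 11.

11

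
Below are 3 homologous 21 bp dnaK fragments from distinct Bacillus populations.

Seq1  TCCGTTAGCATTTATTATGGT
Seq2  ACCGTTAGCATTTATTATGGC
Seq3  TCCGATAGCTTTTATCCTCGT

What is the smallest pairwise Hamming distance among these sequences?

Pairwise Hamming distances:
  Seq1 vs Seq2: 2
  Seq1 vs Seq3: 5
  Seq2 vs Seq3: 7
The smallest is 2, between Seq1 and Seq2.

2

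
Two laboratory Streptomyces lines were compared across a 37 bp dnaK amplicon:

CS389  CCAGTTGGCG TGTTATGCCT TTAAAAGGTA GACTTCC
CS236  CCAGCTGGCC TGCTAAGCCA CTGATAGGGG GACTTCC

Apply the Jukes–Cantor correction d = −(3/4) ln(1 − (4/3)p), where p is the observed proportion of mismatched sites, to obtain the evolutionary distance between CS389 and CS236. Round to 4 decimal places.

Differing sites — 5:T/C; 10:G/C; 13:T/C; 16:T/A; 20:T/A; 21:T/C; 23:A/G; 25:A/T; 29:T/G; 30:A/G.
p = 10/37 = 0.270270.
d = −0.75 · ln(1 − (4/3)·0.270270) = −0.75 · ln(0.639640) = −0.75 · (-0.446850) = 0.3351.

0.3351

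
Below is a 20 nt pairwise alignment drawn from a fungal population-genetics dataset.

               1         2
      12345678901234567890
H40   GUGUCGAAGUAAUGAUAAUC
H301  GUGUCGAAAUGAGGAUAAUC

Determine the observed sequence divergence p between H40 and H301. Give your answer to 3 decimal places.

0.150

Differing sites — 9:G/A; 11:A/G; 13:U/G.
There are 3 differences over 20 sites, so p = 3/20 = 0.150.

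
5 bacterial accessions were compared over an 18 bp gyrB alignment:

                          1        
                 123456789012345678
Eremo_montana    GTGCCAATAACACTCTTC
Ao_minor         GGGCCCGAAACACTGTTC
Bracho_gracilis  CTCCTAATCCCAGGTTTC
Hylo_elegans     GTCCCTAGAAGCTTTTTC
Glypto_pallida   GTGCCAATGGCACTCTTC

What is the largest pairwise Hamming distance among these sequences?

Pairwise Hamming distances:
  Eremo_montana vs Ao_minor: 5
  Eremo_montana vs Bracho_gracilis: 8
  Eremo_montana vs Hylo_elegans: 7
  Eremo_montana vs Glypto_pallida: 2
  Ao_minor vs Bracho_gracilis: 12
  Ao_minor vs Hylo_elegans: 9
  Ao_minor vs Glypto_pallida: 7
  Bracho_gracilis vs Hylo_elegans: 10
  Bracho_gracilis vs Glypto_pallida: 8
  Hylo_elegans vs Glypto_pallida: 9
The largest is 12, between Ao_minor and Bracho_gracilis.

12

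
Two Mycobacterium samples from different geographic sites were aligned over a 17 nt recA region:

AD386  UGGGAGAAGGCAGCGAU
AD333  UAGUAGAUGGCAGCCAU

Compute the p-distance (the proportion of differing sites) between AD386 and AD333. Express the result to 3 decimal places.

0.235

Mismatches occur at site 2 (G↔A), site 4 (G↔U), site 8 (A↔U), site 15 (G↔C).
There are 4 differences over 17 sites, so p = 4/17 = 0.235.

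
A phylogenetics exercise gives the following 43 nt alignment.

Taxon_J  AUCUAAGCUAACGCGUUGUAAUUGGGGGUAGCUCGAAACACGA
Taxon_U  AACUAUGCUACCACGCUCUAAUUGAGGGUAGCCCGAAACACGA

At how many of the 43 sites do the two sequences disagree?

Mismatches occur at site 2 (U/A), site 6 (A/U), site 11 (A/C), site 13 (G/A), site 16 (U/C), site 18 (G/C), site 25 (G/A), site 33 (U/C).
That gives 8 mismatches out of 43 aligned sites, so the Hamming distance is 8.

8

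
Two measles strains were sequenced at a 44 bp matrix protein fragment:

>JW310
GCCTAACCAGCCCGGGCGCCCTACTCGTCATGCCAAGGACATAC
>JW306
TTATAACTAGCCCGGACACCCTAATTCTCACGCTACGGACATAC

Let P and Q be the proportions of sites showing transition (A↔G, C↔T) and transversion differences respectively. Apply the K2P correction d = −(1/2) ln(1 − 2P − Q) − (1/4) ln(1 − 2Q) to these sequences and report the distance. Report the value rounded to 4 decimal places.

Differing sites — 1:G/T (Tv); 2:C/T (Ti); 3:C/A (Tv); 8:C/T (Ti); 16:G/A (Ti); 18:G/A (Ti); 24:C/A (Tv); 26:C/T (Ti); 27:G/C (Tv); 31:T/C (Ti); 34:C/T (Ti); 36:A/C (Tv).
Of the 12 differences, 7 transitions and 5 transversions over 44 sites: P = 7/44 = 0.159091, Q = 5/44 = 0.113636.
d = −0.5·ln(0.568182) − 0.25·ln(0.772728) = −0.5·(-0.565313) − 0.25·(-0.257828) = 0.3471.

0.3471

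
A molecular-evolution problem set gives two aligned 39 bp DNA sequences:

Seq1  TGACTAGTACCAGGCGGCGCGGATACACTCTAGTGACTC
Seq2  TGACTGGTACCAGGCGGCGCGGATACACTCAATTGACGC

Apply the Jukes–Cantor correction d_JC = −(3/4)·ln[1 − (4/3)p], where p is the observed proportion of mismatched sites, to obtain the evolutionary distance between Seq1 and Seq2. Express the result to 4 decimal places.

The sequences differ at positions 6 (A/G), 31 (T/A), 33 (G/T), 38 (T/G).
p = 4/39 = 0.102564.
d = −0.75 · ln(1 − (4/3)·0.102564) = −0.75 · ln(0.863248) = −0.75 · (-0.147053) = 0.1103.

0.1103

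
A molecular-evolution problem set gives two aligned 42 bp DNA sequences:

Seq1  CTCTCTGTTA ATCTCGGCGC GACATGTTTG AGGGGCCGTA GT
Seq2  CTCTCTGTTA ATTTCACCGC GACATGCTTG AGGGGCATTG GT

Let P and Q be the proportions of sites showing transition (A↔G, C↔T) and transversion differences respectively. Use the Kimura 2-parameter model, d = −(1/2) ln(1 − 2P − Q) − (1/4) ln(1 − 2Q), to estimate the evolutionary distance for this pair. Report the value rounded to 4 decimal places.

Differing sites — 13:C/T (Ti); 16:G/A (Ti); 17:G/C (Tv); 27:T/C (Ti); 37:C/A (Tv); 38:G/T (Tv); 40:A/G (Ti).
Of the 7 differences, 4 transitions and 3 transversions over 42 sites: P = 4/42 = 0.095238, Q = 3/42 = 0.071429.
d = −0.5·ln(0.738095) − 0.25·ln(0.857142) = −0.5·(-0.303683) − 0.25·(-0.154152) = 0.1904.

0.1904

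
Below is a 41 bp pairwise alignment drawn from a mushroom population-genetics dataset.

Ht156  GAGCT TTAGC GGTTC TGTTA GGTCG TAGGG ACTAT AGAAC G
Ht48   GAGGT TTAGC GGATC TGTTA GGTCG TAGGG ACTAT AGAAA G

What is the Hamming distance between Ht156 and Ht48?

3

Differing sites — 4:C/G; 13:T/A; 40:C/A.
That gives 3 mismatches out of 41 aligned sites, so the Hamming distance is 3.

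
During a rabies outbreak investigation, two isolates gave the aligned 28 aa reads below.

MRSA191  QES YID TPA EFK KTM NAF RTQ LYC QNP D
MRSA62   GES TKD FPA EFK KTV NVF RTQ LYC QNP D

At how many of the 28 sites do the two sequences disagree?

6

Mismatches occur at site 1 (Q↔G), site 4 (Y↔T), site 5 (I↔K), site 7 (T↔F), site 15 (M↔V), site 17 (A↔V).
That gives 6 mismatches out of 28 aligned sites, so the Hamming distance is 6.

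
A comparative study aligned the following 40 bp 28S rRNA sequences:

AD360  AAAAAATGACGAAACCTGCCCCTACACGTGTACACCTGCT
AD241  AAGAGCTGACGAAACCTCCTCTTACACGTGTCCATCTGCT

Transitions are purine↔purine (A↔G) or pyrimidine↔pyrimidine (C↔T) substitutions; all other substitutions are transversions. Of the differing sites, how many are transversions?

3

Mismatches occur at site 3 (A/G, transition), site 5 (A/G, transition), site 6 (A/C, transversion), site 18 (G/C, transversion), site 20 (C/T, transition), site 22 (C/T, transition), site 32 (A/C, transversion), site 35 (C/T, transition).
Of the 8 differences, 5 transitions and 3 transversions, so the answer is 3.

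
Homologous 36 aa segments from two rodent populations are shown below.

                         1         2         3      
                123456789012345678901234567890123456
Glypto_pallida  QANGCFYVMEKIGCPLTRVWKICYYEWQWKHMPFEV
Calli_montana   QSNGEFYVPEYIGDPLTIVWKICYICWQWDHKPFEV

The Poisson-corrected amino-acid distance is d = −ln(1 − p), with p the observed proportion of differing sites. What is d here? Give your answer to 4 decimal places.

The sequences differ at positions 2 (A/S), 5 (C/E), 9 (M/P), 11 (K/Y), 14 (C/D), 18 (R/I), 25 (Y/I), 26 (E/C), 30 (K/D), 32 (M/K).
p = 10/36 = 0.277778.
d = −ln(1 − 0.277778) = −ln(0.722222) = 0.3254.

0.3254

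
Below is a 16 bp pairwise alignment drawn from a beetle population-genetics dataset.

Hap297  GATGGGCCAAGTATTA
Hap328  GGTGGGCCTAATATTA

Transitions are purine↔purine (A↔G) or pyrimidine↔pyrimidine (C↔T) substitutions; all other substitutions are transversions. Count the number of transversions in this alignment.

1

The sequences differ at positions 2 (A/G, transition), 9 (A/T, transversion), 11 (G/A, transition).
Of the 3 differences, 2 transitions and 1 transversion, so the answer is 1.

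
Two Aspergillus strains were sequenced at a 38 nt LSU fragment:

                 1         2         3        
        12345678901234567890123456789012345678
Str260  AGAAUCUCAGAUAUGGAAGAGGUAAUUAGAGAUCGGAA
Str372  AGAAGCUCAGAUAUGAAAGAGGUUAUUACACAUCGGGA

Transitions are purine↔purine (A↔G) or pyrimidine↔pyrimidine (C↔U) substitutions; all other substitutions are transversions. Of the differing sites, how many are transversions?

4

The sequences differ at positions 5 (U/G, transversion), 16 (G/A, transition), 24 (A/U, transversion), 29 (G/C, transversion), 31 (G/C, transversion), 37 (A/G, transition).
Of the 6 differences, 2 transitions and 4 transversions, so the answer is 4.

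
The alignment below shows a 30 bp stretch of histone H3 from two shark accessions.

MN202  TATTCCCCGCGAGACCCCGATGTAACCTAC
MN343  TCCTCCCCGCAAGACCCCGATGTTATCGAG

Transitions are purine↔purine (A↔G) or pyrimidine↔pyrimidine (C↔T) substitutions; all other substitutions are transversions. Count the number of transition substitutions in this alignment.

3

Mismatches occur at site 2 (A↔C, transversion), site 3 (T↔C, transition), site 11 (G↔A, transition), site 24 (A↔T, transversion), site 26 (C↔T, transition), site 28 (T↔G, transversion), site 30 (C↔G, transversion).
Of the 7 differences, 3 transitions and 4 transversions, so the answer is 3.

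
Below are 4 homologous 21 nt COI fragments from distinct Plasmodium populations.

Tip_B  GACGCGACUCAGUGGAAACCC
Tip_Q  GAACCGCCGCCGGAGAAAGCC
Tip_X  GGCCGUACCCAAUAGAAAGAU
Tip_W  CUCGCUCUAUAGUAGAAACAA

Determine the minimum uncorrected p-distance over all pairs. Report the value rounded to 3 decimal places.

0.381

Pairwise Hamming distances:
  Tip_B vs Tip_Q: 8
  Tip_B vs Tip_X: 10
  Tip_B vs Tip_W: 10
  Tip_Q vs Tip_X: 11
  Tip_Q vs Tip_W: 13
  Tip_X vs Tip_W: 11
The smallest is 8 mismatches, between Tip_B and Tip_Q; p = 8/21 = 0.381.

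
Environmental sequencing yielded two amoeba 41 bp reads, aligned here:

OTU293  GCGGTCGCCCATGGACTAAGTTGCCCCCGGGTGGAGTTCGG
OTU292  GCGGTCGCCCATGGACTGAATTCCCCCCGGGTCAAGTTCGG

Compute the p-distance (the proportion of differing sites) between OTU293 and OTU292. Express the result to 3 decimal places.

0.122

The sequences differ at positions 18 (A/G), 20 (G/A), 23 (G/C), 33 (G/C), 34 (G/A).
There are 5 differences over 41 sites, so p = 5/41 = 0.122.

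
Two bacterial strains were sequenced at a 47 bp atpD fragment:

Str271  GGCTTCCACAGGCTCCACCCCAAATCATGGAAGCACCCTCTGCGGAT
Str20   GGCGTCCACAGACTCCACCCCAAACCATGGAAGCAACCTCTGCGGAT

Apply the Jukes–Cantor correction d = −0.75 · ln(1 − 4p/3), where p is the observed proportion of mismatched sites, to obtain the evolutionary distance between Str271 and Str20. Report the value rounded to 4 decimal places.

Mismatches occur at site 4 (T↔G), site 12 (G↔A), site 25 (T↔C), site 36 (C↔A).
p = 4/47 = 0.085106.
d = −0.75 · ln(1 − (4/3)·0.085106) = −0.75 · ln(0.886525) = −0.75 · (-0.120446) = 0.0903.

0.0903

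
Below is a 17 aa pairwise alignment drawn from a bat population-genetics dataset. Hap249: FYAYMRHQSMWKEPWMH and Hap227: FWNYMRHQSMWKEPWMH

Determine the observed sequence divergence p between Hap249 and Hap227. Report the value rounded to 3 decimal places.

Mismatches occur at site 2 (Y/W), site 3 (A/N).
There are 2 differences over 17 sites, so p = 2/17 = 0.118.

0.118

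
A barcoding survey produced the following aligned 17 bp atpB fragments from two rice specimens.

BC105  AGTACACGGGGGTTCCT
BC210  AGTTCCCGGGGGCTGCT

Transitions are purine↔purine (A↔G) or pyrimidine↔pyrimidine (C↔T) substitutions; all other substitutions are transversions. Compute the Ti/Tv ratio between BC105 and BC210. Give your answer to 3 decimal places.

Mismatches occur at site 4 (A↔T, transversion), site 6 (A↔C, transversion), site 13 (T↔C, transition), site 15 (C↔G, transversion).
Of the 4 differences, 1 transition and 3 transversions, so Ti/Tv = 1/3 = 0.333.

0.333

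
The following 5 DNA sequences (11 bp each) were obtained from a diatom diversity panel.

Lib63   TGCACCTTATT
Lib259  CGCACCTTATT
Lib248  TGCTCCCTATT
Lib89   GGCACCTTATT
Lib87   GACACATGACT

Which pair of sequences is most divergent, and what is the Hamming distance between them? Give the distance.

7

Pairwise Hamming distances:
  Lib63 vs Lib259: 1
  Lib63 vs Lib248: 2
  Lib63 vs Lib89: 1
  Lib63 vs Lib87: 5
  Lib259 vs Lib248: 3
  Lib259 vs Lib89: 1
  Lib259 vs Lib87: 5
  Lib248 vs Lib89: 3
  Lib248 vs Lib87: 7
  Lib89 vs Lib87: 4
The largest is 7, between Lib248 and Lib87.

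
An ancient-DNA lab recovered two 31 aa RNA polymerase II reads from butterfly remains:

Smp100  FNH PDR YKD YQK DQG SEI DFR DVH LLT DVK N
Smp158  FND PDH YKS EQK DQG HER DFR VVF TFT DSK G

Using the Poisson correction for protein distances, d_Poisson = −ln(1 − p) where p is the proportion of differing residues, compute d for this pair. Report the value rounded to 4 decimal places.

Differing sites — 3:H/D; 6:R/H; 9:D/S; 10:Y/E; 16:S/H; 18:I/R; 22:D/V; 24:H/F; 25:L/T; 26:L/F; 29:V/S; 31:N/G.
p = 12/31 = 0.387097.
d = −ln(1 − 0.387097) = −ln(0.612903) = 0.4895.

0.4895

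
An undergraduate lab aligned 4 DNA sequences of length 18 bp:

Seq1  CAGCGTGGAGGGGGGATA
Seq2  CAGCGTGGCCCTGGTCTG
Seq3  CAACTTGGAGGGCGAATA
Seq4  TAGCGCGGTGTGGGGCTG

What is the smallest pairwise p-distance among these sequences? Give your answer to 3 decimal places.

Pairwise Hamming distances:
  Seq1 vs Seq2: 7
  Seq1 vs Seq3: 4
  Seq1 vs Seq4: 6
  Seq2 vs Seq3: 10
  Seq2 vs Seq4: 7
  Seq3 vs Seq4: 10
The smallest is 4 mismatches, between Seq1 and Seq3; p = 4/18 = 0.222.

0.222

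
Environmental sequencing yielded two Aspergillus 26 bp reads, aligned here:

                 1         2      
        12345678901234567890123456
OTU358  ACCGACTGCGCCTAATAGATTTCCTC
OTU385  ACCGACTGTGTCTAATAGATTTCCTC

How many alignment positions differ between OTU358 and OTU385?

2

Differing sites — 9:C/T; 11:C/T.
That gives 2 mismatches out of 26 aligned sites, so the Hamming distance is 2.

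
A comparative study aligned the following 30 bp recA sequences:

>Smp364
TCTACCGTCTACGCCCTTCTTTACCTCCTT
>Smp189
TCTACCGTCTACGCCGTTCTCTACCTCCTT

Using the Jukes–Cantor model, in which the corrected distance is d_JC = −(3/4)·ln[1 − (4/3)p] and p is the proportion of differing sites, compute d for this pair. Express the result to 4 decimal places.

0.0698

Differing sites — 16:C/G; 21:T/C.
p = 2/30 = 0.066667.
d = −0.75 · ln(1 − (4/3)·0.066667) = −0.75 · ln(0.911111) = −0.75 · (-0.093091) = 0.0698.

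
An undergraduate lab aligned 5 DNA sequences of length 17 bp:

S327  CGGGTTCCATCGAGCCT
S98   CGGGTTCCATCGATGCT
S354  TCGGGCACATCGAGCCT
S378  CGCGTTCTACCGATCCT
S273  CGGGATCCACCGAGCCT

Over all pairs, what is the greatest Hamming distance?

9

Pairwise Hamming distances:
  S327 vs S98: 2
  S327 vs S354: 5
  S327 vs S378: 4
  S327 vs S273: 2
  S98 vs S354: 7
  S98 vs S378: 4
  S98 vs S273: 4
  S354 vs S378: 9
  S354 vs S273: 6
  S378 vs S273: 4
The largest is 9, between S354 and S378.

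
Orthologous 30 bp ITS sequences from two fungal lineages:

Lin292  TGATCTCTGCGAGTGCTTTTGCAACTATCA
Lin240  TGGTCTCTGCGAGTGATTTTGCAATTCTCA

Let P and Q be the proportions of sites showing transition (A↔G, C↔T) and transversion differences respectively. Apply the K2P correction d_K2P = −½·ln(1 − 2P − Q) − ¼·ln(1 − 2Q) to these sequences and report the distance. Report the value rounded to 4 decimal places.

0.1473

Differing sites — 3:A/G (Ti); 16:C/A (Tv); 25:C/T (Ti); 27:A/C (Tv).
Of the 4 differences, 2 transitions and 2 transversions over 30 sites: P = 2/30 = 0.066667, Q = 2/30 = 0.066667.
d = −0.5·ln(0.799999) − 0.25·ln(0.866666) = −0.5·(-0.223145) − 0.25·(-0.143102) = 0.1473.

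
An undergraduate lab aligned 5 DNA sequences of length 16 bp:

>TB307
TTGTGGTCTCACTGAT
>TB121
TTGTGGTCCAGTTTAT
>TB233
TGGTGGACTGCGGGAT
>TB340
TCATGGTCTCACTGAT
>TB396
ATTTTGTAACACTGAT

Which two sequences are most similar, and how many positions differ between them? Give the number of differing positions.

2

Pairwise Hamming distances:
  TB307 vs TB121: 5
  TB307 vs TB233: 6
  TB307 vs TB340: 2
  TB307 vs TB396: 5
  TB121 vs TB233: 8
  TB121 vs TB340: 7
  TB121 vs TB396: 9
  TB233 vs TB340: 7
  TB233 vs TB396: 11
  TB340 vs TB396: 6
The smallest is 2, between TB307 and TB340.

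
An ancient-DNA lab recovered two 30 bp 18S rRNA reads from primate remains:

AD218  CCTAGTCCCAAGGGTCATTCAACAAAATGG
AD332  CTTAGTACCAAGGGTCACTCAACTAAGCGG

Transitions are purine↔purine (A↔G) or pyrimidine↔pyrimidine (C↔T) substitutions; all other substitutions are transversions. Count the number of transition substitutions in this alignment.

4

Mismatches occur at site 2 (C→T, transition), site 7 (C→A, transversion), site 18 (T→C, transition), site 24 (A→T, transversion), site 27 (A→G, transition), site 28 (T→C, transition).
Of the 6 differences, 4 transitions and 2 transversions, so the answer is 4.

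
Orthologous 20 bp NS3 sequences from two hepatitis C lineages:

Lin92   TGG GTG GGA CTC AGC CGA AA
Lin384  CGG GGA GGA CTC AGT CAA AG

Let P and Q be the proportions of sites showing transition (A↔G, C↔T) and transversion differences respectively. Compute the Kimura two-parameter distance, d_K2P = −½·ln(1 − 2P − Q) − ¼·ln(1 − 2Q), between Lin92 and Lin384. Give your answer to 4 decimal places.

0.4256

The sequences differ at positions 1 (T/C, transition), 5 (T/G, transversion), 6 (G/A, transition), 15 (C/T, transition), 17 (G/A, transition), 20 (A/G, transition).
Of the 6 differences, 5 transitions and 1 transversion over 20 sites: P = 5/20 = 0.250000, Q = 1/20 = 0.050000.
d = −0.5·ln(0.450000) − 0.25·ln(0.900000) = −0.5·(-0.798508) − 0.25·(-0.105361) = 0.4256.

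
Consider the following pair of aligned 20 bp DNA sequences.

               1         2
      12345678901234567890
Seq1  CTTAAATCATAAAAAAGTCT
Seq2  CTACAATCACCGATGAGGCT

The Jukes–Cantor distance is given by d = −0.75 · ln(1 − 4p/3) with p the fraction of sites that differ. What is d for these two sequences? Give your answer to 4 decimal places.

0.5716

The sequences differ at positions 3 (T/A), 4 (A/C), 10 (T/C), 11 (A/C), 12 (A/G), 14 (A/T), 15 (A/G), 18 (T/G).
p = 8/20 = 0.400000.
d = −0.75 · ln(1 − (4/3)·0.400000) = −0.75 · ln(0.466667) = −0.75 · (-0.762139) = 0.5716.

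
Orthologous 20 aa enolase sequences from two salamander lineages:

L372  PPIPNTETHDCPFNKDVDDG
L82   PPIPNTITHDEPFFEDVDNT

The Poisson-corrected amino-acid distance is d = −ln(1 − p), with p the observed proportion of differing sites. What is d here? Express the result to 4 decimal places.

0.3567

The sequences differ at positions 7 (E/I), 11 (C/E), 14 (N/F), 15 (K/E), 19 (D/N), 20 (G/T).
p = 6/20 = 0.300000.
d = −ln(1 − 0.300000) = −ln(0.700000) = 0.3567.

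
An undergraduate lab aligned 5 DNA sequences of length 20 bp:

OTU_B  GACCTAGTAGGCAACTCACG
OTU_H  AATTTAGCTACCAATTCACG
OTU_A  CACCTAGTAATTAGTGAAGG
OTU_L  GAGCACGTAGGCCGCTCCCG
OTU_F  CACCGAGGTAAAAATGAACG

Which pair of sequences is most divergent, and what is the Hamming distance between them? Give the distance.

15

Pairwise Hamming distances:
  OTU_B vs OTU_H: 8
  OTU_B vs OTU_A: 9
  OTU_B vs OTU_L: 6
  OTU_B vs OTU_F: 10
  OTU_H vs OTU_A: 11
  OTU_H vs OTU_L: 13
  OTU_H vs OTU_F: 9
  OTU_A vs OTU_L: 13
  OTU_A vs OTU_F: 7
  OTU_L vs OTU_F: 15
The largest is 15, between OTU_L and OTU_F.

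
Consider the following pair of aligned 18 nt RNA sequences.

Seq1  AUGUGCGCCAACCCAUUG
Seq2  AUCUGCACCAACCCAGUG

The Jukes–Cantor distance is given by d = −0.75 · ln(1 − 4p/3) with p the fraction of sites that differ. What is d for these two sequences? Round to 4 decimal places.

0.1885

The sequences differ at positions 3 (G/C), 7 (G/A), 16 (U/G).
p = 3/18 = 0.166667.
d = −0.75 · ln(1 − (4/3)·0.166667) = −0.75 · ln(0.777777) = −0.75 · (-0.251315) = 0.1885.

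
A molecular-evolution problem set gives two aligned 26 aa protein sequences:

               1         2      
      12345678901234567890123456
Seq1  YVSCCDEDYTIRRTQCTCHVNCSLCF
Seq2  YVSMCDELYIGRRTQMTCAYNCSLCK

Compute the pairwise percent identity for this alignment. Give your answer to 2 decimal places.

The sequences differ at positions 4 (C/M), 8 (D/L), 10 (T/I), 11 (I/G), 16 (C/M), 19 (H/A), 20 (V/Y), 26 (F/K).
18 of the 26 sites match, so the percent identity is 18/26 × 100 = 69.23%.

69.23%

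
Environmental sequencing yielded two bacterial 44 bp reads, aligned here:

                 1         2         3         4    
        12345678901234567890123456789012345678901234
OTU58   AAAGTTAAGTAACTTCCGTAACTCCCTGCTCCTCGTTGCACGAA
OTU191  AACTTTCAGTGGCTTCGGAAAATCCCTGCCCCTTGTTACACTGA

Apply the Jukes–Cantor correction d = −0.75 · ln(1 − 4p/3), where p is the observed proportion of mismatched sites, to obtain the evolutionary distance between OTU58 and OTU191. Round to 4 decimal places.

0.3756

The sequences differ at positions 3 (A/C), 4 (G/T), 7 (A/C), 11 (A/G), 12 (A/G), 17 (C/G), 19 (T/A), 22 (C/A), 30 (T/C), 34 (C/T), 38 (G/A), 42 (G/T), 43 (A/G).
p = 13/44 = 0.295455.
d = −0.75 · ln(1 − (4/3)·0.295455) = −0.75 · ln(0.606060) = −0.75 · (-0.500776) = 0.3756.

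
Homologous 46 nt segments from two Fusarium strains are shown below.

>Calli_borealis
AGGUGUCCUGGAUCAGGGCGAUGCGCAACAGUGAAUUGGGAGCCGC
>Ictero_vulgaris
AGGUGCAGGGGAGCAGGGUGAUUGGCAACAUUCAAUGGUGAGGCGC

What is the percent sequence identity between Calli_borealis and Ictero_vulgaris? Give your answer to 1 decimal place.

71.7%

Mismatches occur at site 6 (U→C), site 7 (C→A), site 8 (C→G), site 9 (U→G), site 13 (U→G), site 19 (C→U), site 23 (G→U), site 24 (C→G), site 31 (G→U), site 33 (G→C), site 37 (U→G), site 39 (G→U), site 43 (C→G).
33 of the 46 sites match, so the percent identity is 33/46 × 100 = 71.7%.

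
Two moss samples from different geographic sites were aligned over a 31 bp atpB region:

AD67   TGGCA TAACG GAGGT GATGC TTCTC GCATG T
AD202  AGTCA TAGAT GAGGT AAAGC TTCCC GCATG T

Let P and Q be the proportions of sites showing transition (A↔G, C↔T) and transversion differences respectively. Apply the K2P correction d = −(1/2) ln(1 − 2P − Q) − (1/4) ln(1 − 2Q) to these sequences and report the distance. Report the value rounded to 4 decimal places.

0.3165

Mismatches occur at site 1 (T→A, transversion), site 3 (G→T, transversion), site 8 (A→G, transition), site 9 (C→A, transversion), site 10 (G→T, transversion), site 16 (G→A, transition), site 18 (T→A, transversion), site 24 (T→C, transition).
Of the 8 differences, 3 transitions and 5 transversions over 31 sites: P = 3/31 = 0.096774, Q = 5/31 = 0.161290.
d = −0.5·ln(0.645162) − 0.25·ln(0.677420) = −0.5·(-0.438254) − 0.25·(-0.389464) = 0.3165.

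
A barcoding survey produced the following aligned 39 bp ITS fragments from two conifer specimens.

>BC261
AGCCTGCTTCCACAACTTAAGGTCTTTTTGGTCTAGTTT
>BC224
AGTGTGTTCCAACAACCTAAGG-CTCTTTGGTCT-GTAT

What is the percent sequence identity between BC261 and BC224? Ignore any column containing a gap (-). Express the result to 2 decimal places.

78.38%

Excluding the 2 gap columns leaves 37 comparable sites.
Differing sites — 3:C/T; 4:C/G; 7:C/T; 9:T/C; 11:C/A; 17:T/C; 26:T/C; 38:T/A.
29 of the 37 comparable sites match, so the percent identity is 29/37 × 100 = 78.38%.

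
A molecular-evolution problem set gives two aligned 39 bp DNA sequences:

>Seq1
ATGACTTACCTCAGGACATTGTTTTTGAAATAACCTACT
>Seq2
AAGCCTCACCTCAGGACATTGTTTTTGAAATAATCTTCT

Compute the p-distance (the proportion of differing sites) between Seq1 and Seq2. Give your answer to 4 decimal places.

0.1282

Mismatches occur at site 2 (T→A), site 4 (A→C), site 7 (T→C), site 34 (C→T), site 37 (A→T).
There are 5 differences over 39 sites, so p = 5/39 = 0.1282.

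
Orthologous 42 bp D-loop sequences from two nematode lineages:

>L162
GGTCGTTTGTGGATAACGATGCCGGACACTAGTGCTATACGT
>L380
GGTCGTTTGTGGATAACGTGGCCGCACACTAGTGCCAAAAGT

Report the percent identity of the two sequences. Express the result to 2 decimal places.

The sequences differ at positions 19 (A/T), 20 (T/G), 25 (G/C), 36 (T/C), 38 (T/A), 40 (C/A).
36 of the 42 sites match, so the percent identity is 36/42 × 100 = 85.71%.

85.71%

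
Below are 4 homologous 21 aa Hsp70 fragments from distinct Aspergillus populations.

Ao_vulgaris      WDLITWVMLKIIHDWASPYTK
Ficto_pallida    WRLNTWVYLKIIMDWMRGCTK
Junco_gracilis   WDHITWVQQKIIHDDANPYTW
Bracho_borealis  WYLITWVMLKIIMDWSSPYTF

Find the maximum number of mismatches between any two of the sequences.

12

Pairwise Hamming distances:
  Ao_vulgaris vs Ficto_pallida: 8
  Ao_vulgaris vs Junco_gracilis: 6
  Ao_vulgaris vs Bracho_borealis: 4
  Ficto_pallida vs Junco_gracilis: 12
  Ficto_pallida vs Bracho_borealis: 8
  Junco_gracilis vs Bracho_borealis: 9
The largest is 12, between Ficto_pallida and Junco_gracilis.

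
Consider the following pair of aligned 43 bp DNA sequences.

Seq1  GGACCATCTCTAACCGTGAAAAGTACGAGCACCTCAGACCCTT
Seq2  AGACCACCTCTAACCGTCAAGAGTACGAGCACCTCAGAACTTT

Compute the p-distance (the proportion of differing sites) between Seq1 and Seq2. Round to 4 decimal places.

The sequences differ at positions 1 (G/A), 7 (T/C), 18 (G/C), 21 (A/G), 39 (C/A), 41 (C/T).
There are 6 differences over 43 sites, so p = 6/43 = 0.1395.

0.1395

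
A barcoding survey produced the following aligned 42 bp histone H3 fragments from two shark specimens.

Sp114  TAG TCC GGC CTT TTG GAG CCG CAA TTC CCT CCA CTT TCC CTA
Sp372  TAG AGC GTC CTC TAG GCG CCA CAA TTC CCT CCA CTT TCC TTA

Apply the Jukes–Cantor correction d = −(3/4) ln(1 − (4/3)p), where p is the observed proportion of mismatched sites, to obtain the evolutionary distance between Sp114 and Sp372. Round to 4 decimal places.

Differing sites — 4:T/A; 5:C/G; 8:G/T; 12:T/C; 14:T/A; 17:A/C; 21:G/A; 40:C/T.
p = 8/42 = 0.190476.
d = −0.75 · ln(1 − (4/3)·0.190476) = −0.75 · ln(0.746032) = −0.75 · (-0.292987) = 0.2197.

0.2197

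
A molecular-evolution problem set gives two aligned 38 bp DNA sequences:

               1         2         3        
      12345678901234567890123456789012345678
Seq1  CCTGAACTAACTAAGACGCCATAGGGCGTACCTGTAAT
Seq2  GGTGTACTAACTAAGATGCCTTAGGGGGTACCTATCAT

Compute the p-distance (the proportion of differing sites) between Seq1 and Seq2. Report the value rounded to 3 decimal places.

0.211

Differing sites — 1:C/G; 2:C/G; 5:A/T; 17:C/T; 21:A/T; 27:C/G; 34:G/A; 36:A/C.
There are 8 differences over 38 sites, so p = 8/38 = 0.211.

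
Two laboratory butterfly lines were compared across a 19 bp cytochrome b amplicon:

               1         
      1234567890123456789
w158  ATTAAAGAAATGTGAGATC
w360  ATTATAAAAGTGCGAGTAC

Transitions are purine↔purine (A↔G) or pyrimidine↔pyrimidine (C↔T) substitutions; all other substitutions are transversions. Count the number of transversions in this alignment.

3

The sequences differ at positions 5 (A/T, transversion), 7 (G/A, transition), 10 (A/G, transition), 13 (T/C, transition), 17 (A/T, transversion), 18 (T/A, transversion).
Of the 6 differences, 3 transitions and 3 transversions, so the answer is 3.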